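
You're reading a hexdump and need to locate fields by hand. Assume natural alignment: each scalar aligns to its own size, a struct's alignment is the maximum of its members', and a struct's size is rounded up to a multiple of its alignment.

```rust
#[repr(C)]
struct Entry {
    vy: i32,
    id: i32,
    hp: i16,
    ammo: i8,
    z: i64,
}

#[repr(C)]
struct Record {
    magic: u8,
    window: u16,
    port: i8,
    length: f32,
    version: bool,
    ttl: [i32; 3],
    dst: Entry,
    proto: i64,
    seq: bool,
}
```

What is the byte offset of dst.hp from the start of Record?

40

Entry: @0: vy [4B, align 4] → 4; @4: id [4B, align 4] → 8; @8: hp [2B, align 2] → 10; @10: ammo [1B, align 1] → 11; +5 pad (align 8); @16: z [8B, align 8] → 24; size 24, align 8
@0: magic [1B, align 1] → 1
+1 pad (align 2)
@2: window [2B, align 2] → 4
@4: port [1B, align 1] → 5
+3 pad (align 4)
@8: length [4B, align 4] → 12
@12: version [1B, align 1] → 13
+3 pad (align 4)
@16: ttl [12B, align 4] → 28
+4 pad (align 8)
@32: dst [24B, align 8] → 56
within Entry: hp at 8
32 + 8 = 40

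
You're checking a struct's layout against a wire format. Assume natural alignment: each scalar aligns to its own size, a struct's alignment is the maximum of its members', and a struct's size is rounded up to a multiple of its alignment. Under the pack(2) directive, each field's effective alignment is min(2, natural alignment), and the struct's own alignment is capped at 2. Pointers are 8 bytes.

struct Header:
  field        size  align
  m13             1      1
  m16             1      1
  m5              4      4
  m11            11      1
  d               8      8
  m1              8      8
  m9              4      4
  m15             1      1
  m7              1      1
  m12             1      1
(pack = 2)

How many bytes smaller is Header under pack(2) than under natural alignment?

natural layout:
  m13 at 0 (size 1, align 1) → ends 1
  m16 at 1 (size 1, align 1) → ends 2
  pad 2 to align 4 for m5
  m5 at 4 (size 4, align 4) → ends 8
  m11 at 8 (size 11, align 1) → ends 19
  pad 5 to align 8 for d
  d at 24 (size 8, align 8) → ends 32
  m1 at 32 (size 8, align 8) → ends 40
  m9 at 40 (size 4, align 4) → ends 44
  m15 at 44 (size 1, align 1) → ends 45
  m7 at 45 (size 1, align 1) → ends 46
  m12 at 46 (size 1, align 1) → ends 47
  tail pad 1 to reach multiple of 8
  total 48 bytes, alignment 8
packed(2) layout:
  m13 at 0 (size 1, align 1) → ends 1
  m16 at 1 (size 1, align 1) → ends 2
  m5 at 2 (size 4, align 2) → ends 6
  m11 at 6 (size 11, align 1) → ends 17
  pad 1 to align 2 for d
  d at 18 (size 8, align 2) → ends 26
  m1 at 26 (size 8, align 2) → ends 34
  m9 at 34 (size 4, align 2) → ends 38
  m15 at 38 (size 1, align 1) → ends 39
  m7 at 39 (size 1, align 1) → ends 40
  m12 at 40 (size 1, align 1) → ends 41
  tail pad 1 to reach multiple of 2
  total 42 bytes, alignment 2
48 − 42 = 6

6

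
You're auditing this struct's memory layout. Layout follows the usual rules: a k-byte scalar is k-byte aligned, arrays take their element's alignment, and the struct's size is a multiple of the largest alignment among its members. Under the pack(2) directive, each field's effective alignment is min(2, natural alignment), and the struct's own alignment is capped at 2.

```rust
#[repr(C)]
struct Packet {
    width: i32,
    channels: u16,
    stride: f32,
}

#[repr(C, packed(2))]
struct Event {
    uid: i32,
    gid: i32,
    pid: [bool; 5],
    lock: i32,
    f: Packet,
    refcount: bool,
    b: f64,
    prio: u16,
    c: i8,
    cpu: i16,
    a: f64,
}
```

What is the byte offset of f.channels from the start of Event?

Packet: 0..4  width  (4B, 4-aligned); 4..6  channels  (2B, 2-aligned); 6..8  -- padding (2B); 8..12  stride  (4B, 4-aligned); sizeof = 12, alignof = 4
0..4  uid  (4B, 2-aligned)
4..8  gid  (4B, 2-aligned)
8..13  pid  (5B, 1-aligned)
13..14  -- padding (1B)
14..18  lock  (4B, 2-aligned)
18..30  f  (12B, 2-aligned)
within Packet: channels at 4
18 + 4 = 22

22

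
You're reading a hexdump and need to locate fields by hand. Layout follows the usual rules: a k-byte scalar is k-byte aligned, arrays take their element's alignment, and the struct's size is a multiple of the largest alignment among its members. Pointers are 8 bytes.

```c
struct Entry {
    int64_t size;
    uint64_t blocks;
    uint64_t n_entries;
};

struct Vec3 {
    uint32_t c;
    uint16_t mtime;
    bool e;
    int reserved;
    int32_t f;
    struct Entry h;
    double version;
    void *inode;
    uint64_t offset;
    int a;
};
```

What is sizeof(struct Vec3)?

Entry: 0..8  size  (8B, 8-aligned); 8..16  blocks  (8B, 8-aligned); 16..24  n_entries  (8B, 8-aligned); sizeof = 24, alignof = 8
0..4  c  (4B, 4-aligned)
4..6  mtime  (2B, 2-aligned)
6..7  e  (1B, 1-aligned)
7..8  -- padding (1B)
8..12  reserved  (4B, 4-aligned)
12..16  f  (4B, 4-aligned)
16..40  h  (24B, 8-aligned)
40..48  version  (8B, 8-aligned)
48..56  inode  (8B, 8-aligned)
56..64  offset  (8B, 8-aligned)
64..68  a  (4B, 4-aligned)
68..72  -- tail padding (4B)
sizeof = 72, alignof = 8

72 bytes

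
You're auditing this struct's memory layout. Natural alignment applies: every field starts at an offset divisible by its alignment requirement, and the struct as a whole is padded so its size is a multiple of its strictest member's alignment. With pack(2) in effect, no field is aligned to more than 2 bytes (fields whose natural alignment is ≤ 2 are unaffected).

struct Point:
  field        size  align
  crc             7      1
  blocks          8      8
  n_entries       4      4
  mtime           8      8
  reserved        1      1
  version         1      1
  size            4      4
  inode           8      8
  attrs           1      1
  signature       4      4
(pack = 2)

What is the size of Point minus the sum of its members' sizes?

2

@0: crc [7B, align 1] → 7
+1 pad (align 2)
@8: blocks [8B, align 2] → 16
@16: n_entries [4B, align 2] → 20
@20: mtime [8B, align 2] → 28
@28: reserved [1B, align 1] → 29
@29: version [1B, align 1] → 30
@30: size [4B, align 2] → 34
@34: inode [8B, align 2] → 42
@42: attrs [1B, align 1] → 43
+1 pad (align 2)
@44: signature [4B, align 2] → 48
size 48, align 2
data bytes 46, size 48 → padding 2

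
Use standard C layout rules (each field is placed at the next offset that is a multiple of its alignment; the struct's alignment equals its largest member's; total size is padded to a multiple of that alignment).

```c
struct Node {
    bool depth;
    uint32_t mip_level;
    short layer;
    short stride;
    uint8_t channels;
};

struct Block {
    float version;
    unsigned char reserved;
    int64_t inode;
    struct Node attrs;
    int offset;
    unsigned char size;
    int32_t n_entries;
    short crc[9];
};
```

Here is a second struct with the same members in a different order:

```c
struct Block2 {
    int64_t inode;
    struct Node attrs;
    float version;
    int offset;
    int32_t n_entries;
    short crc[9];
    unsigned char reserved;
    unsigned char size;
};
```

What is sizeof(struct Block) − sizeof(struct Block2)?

Node: 0..1  depth  (1B, 1-aligned); 1..4  -- padding (3B); 4..8  mip_level  (4B, 4-aligned); 8..10  layer  (2B, 2-aligned); 10..12  stride  (2B, 2-aligned); 12..13  channels  (1B, 1-aligned); 13..16  -- tail padding (3B); sizeof = 16, alignof = 4
0..4  version  (4B, 4-aligned)
4..5  reserved  (1B, 1-aligned)
5..8  -- padding (3B)
8..16  inode  (8B, 8-aligned)
16..32  attrs  (16B, 4-aligned)
32..36  offset  (4B, 4-aligned)
36..37  size  (1B, 1-aligned)
37..40  -- padding (3B)
40..44  n_entries  (4B, 4-aligned)
44..62  crc  (18B, 2-aligned)
62..64  -- tail padding (2B)
sizeof = 64, alignof = 8
— Block2 —
0..8  inode  (8B, 8-aligned)
8..24  attrs  (16B, 4-aligned)
24..28  version  (4B, 4-aligned)
28..32  offset  (4B, 4-aligned)
32..36  n_entries  (4B, 4-aligned)
36..54  crc  (18B, 2-aligned)
54..55  reserved  (1B, 1-aligned)
55..56  size  (1B, 1-aligned)
sizeof = 56, alignof = 8
64 − 56 = 8

8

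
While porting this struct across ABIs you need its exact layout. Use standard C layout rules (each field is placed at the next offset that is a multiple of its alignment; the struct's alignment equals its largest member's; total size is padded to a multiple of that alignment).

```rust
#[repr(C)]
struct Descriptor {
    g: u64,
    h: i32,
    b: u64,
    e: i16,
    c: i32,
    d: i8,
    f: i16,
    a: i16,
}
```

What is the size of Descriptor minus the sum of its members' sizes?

@0: g [8B, align 8] → 8
@8: h [4B, align 4] → 12
+4 pad (align 8)
@16: b [8B, align 8] → 24
@24: e [2B, align 2] → 26
+2 pad (align 4)
@28: c [4B, align 4] → 32
@32: d [1B, align 1] → 33
+1 pad (align 2)
@34: f [2B, align 2] → 36
@36: a [2B, align 2] → 38
+2 tail pad (align 8)
size 40, align 8
data bytes 31, size 40 → padding 9

9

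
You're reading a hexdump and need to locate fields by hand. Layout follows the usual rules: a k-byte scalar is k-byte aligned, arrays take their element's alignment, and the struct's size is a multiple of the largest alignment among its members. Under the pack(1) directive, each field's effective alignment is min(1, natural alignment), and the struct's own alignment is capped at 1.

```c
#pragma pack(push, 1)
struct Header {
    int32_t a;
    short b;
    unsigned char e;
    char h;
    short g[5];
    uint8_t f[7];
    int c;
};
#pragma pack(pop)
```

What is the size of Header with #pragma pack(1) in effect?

29

@0: a [4B, align 1] → 4
@4: b [2B, align 1] → 6
@6: e [1B, align 1] → 7
@7: h [1B, align 1] → 8
@8: g [10B, align 1] → 18
@18: f [7B, align 1] → 25
@25: c [4B, align 1] → 29
size 29, align 1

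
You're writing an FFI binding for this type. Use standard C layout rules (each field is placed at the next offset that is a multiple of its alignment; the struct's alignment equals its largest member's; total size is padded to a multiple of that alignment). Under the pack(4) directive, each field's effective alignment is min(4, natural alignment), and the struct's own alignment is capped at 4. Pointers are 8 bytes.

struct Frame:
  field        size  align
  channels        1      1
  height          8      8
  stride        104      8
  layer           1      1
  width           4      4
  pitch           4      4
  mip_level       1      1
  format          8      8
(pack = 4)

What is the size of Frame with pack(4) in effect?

140

channels at 0 (size 1, align 1) → ends 1
pad 3 to align 4 for height
height at 4 (size 8, align 4) → ends 12
stride at 12 (size 104, align 4) → ends 116
layer at 116 (size 1, align 1) → ends 117
pad 3 to align 4 for width
width at 120 (size 4, align 4) → ends 124
pitch at 124 (size 4, align 4) → ends 128
mip_level at 128 (size 1, align 1) → ends 129
pad 3 to align 4 for format
format at 132 (size 8, align 4) → ends 140
total 140 bytes, alignment 4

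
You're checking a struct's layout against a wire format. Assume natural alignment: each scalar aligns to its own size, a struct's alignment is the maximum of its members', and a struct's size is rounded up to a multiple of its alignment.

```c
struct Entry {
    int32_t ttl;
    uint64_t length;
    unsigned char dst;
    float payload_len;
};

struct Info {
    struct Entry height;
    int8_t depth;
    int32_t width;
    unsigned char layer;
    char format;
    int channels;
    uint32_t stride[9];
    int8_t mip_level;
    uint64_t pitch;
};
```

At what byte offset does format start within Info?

33

Entry: 0..4  ttl  (4B, 4-aligned); 4..8  -- padding (4B); 8..16  length  (8B, 8-aligned); 16..17  dst  (1B, 1-aligned); 17..20  -- padding (3B); 20..24  payload_len  (4B, 4-aligned); sizeof = 24, alignof = 8
0..24  height  (24B, 8-aligned)
24..25  depth  (1B, 1-aligned)
25..28  -- padding (3B)
28..32  width  (4B, 4-aligned)
32..33  layer  (1B, 1-aligned)
33..34  format  (1B, 1-aligned)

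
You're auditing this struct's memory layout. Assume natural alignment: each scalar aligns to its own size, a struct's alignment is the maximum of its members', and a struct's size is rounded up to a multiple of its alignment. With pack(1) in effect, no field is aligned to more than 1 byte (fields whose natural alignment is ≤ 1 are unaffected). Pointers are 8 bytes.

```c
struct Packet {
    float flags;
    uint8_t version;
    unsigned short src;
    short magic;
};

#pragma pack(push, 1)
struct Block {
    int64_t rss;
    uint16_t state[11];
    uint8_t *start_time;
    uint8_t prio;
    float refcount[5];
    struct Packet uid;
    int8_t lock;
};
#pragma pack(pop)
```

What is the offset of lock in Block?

Packet: @0: flags [4B, align 4] → 4; @4: version [1B, align 1] → 5; +1 pad (align 2); @6: src [2B, align 2] → 8; @8: magic [2B, align 2] → 10; +2 tail pad (align 4); size 12, align 4
@0: rss [8B, align 1] → 8
@8: state [22B, align 1] → 30
@30: start_time [8B, align 1] → 38
@38: prio [1B, align 1] → 39
@39: refcount [20B, align 1] → 59
@59: uid [12B, align 1] → 71
@71: lock [1B, align 1] → 72

71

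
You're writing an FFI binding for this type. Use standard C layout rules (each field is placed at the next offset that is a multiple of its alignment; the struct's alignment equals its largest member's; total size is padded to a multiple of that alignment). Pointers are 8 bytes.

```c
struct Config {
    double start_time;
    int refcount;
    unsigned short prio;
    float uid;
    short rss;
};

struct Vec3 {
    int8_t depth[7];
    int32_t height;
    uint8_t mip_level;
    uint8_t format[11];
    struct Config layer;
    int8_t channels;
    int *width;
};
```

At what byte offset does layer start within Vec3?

24

Config: start_time at 0 (size 8, align 8) → ends 8; refcount at 8 (size 4, align 4) → ends 12; prio at 12 (size 2, align 2) → ends 14; pad 2 to align 4 for uid; uid at 16 (size 4, align 4) → ends 20; rss at 20 (size 2, align 2) → ends 22; tail pad 2 to reach multiple of 8; total 24 bytes, alignment 8
depth at 0 (size 7, align 1) → ends 7
pad 1 to align 4 for height
height at 8 (size 4, align 4) → ends 12
mip_level at 12 (size 1, align 1) → ends 13
format at 13 (size 11, align 1) → ends 24
layer at 24 (size 24, align 8) → ends 48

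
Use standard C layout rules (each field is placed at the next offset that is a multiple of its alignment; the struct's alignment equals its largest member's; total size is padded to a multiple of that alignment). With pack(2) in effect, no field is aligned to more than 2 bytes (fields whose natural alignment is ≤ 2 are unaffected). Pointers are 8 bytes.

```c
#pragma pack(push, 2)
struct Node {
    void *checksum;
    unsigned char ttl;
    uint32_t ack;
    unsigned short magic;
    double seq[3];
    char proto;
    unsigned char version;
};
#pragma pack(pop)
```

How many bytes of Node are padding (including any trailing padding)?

1

@0: checksum [8B, align 2] → 8
@8: ttl [1B, align 1] → 9
+1 pad (align 2)
@10: ack [4B, align 2] → 14
@14: magic [2B, align 2] → 16
@16: seq [24B, align 2] → 40
@40: proto [1B, align 1] → 41
@41: version [1B, align 1] → 42
size 42, align 2
data bytes 41, size 42 → padding 1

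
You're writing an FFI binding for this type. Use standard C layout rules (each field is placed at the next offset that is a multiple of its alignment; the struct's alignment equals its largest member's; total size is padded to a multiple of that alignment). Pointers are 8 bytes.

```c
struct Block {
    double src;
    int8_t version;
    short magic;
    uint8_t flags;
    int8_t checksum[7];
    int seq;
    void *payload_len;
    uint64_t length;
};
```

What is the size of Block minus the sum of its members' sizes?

0..8  src  (8B, 8-aligned)
8..9  version  (1B, 1-aligned)
9..10  -- padding (1B)
10..12  magic  (2B, 2-aligned)
12..13  flags  (1B, 1-aligned)
13..20  checksum  (7B, 1-aligned)
20..24  seq  (4B, 4-aligned)
24..32  payload_len  (8B, 8-aligned)
32..40  length  (8B, 8-aligned)
sizeof = 40, alignof = 8
data bytes 39, size 40 → padding 1

1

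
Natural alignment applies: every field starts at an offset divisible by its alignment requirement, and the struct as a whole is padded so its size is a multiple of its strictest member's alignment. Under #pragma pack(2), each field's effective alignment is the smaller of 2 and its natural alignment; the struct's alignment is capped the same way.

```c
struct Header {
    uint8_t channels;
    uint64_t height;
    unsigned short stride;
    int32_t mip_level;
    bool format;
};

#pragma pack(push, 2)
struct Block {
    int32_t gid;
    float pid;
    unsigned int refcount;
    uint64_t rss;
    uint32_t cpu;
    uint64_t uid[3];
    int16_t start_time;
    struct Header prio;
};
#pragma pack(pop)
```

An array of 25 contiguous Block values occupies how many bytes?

2050

Header: channels at 0 (size 1, align 1) → ends 1; pad 7 to align 8 for height; height at 8 (size 8, align 8) → ends 16; stride at 16 (size 2, align 2) → ends 18; pad 2 to align 4 for mip_level; mip_level at 20 (size 4, align 4) → ends 24; format at 24 (size 1, align 1) → ends 25; tail pad 7 to reach multiple of 8; total 32 bytes, alignment 8
gid at 0 (size 4, align 2) → ends 4
pid at 4 (size 4, align 2) → ends 8
refcount at 8 (size 4, align 2) → ends 12
rss at 12 (size 8, align 2) → ends 20
cpu at 20 (size 4, align 2) → ends 24
uid at 24 (size 24, align 2) → ends 48
start_time at 48 (size 2, align 2) → ends 50
prio at 50 (size 32, align 2) → ends 82
total 82 bytes, alignment 2
array of 25: 25 × 82 = 2050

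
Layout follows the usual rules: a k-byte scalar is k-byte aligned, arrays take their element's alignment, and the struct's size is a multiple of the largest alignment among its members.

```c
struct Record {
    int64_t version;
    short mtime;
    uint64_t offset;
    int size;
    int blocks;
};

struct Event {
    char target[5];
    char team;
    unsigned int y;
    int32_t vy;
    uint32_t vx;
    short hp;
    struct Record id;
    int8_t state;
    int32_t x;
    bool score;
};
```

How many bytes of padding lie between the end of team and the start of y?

2

Record: @0: version [8B, align 8] → 8; @8: mtime [2B, align 2] → 10; +6 pad (align 8); @16: offset [8B, align 8] → 24; @24: size [4B, align 4] → 28; @28: blocks [4B, align 4] → 32; size 32, align 8
@0: target [5B, align 1] → 5
@5: team [1B, align 1] → 6
+2 pad (align 4)
@8: y [4B, align 4] → 12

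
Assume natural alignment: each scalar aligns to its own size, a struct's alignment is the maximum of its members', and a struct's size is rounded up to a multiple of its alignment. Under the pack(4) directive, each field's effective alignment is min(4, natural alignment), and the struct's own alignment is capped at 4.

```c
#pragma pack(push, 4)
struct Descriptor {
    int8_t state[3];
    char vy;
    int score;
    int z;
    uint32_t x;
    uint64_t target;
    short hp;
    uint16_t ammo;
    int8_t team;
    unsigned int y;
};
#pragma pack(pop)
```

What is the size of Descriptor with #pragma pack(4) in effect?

36

@0: state [3B, align 1] → 3
@3: vy [1B, align 1] → 4
@4: score [4B, align 4] → 8
@8: z [4B, align 4] → 12
@12: x [4B, align 4] → 16
@16: target [8B, align 4] → 24
@24: hp [2B, align 2] → 26
@26: ammo [2B, align 2] → 28
@28: team [1B, align 1] → 29
+3 pad (align 4)
@32: y [4B, align 4] → 36
size 36, align 4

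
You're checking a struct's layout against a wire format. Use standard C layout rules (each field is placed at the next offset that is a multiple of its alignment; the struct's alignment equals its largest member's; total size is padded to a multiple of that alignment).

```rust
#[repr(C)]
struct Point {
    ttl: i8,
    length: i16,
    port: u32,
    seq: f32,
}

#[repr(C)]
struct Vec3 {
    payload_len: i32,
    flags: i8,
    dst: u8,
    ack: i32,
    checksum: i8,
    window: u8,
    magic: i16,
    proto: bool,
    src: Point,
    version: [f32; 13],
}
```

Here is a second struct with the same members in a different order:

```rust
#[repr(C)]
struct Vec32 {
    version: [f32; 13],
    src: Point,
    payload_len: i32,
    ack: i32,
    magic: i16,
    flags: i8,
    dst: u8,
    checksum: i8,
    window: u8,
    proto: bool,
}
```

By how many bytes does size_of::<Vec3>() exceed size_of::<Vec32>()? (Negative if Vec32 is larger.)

4

Point: ttl at 0 (size 1, align 1) → ends 1; pad 1 to align 2 for length; length at 2 (size 2, align 2) → ends 4; port at 4 (size 4, align 4) → ends 8; seq at 8 (size 4, align 4) → ends 12; total 12 bytes, alignment 4
payload_len at 0 (size 4, align 4) → ends 4
flags at 4 (size 1, align 1) → ends 5
dst at 5 (size 1, align 1) → ends 6
pad 2 to align 4 for ack
ack at 8 (size 4, align 4) → ends 12
checksum at 12 (size 1, align 1) → ends 13
window at 13 (size 1, align 1) → ends 14
magic at 14 (size 2, align 2) → ends 16
proto at 16 (size 1, align 1) → ends 17
pad 3 to align 4 for src
src at 20 (size 12, align 4) → ends 32
version at 32 (size 52, align 4) → ends 84
total 84 bytes, alignment 4
— Vec32 —
version at 0 (size 52, align 4) → ends 52
src at 52 (size 12, align 4) → ends 64
payload_len at 64 (size 4, align 4) → ends 68
ack at 68 (size 4, align 4) → ends 72
magic at 72 (size 2, align 2) → ends 74
flags at 74 (size 1, align 1) → ends 75
dst at 75 (size 1, align 1) → ends 76
checksum at 76 (size 1, align 1) → ends 77
window at 77 (size 1, align 1) → ends 78
proto at 78 (size 1, align 1) → ends 79
tail pad 1 to reach multiple of 4
total 80 bytes, alignment 4
84 − 80 = 4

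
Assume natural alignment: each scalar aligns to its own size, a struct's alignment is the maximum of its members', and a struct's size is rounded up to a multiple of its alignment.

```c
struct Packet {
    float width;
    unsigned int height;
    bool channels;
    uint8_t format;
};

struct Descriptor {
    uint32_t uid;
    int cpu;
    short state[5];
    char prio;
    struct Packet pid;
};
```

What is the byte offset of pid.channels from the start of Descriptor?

28

Packet: @0: width [4B, align 4] → 4; @4: height [4B, align 4] → 8; @8: channels [1B, align 1] → 9; @9: format [1B, align 1] → 10; +2 tail pad (align 4); size 12, align 4
@0: uid [4B, align 4] → 4
@4: cpu [4B, align 4] → 8
@8: state [10B, align 2] → 18
@18: prio [1B, align 1] → 19
+1 pad (align 4)
@20: pid [12B, align 4] → 32
within Packet: channels at 8
20 + 8 = 28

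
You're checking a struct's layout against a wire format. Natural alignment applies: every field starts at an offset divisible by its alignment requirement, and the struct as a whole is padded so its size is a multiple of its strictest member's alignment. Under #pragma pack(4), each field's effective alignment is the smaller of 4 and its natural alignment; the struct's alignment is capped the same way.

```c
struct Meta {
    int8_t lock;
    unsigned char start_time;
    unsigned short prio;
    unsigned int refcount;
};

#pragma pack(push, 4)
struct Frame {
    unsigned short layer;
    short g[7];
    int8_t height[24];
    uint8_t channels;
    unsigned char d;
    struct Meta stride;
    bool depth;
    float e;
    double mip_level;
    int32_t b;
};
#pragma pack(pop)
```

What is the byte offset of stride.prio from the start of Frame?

Meta: @0: lock [1B, align 1] → 1; @1: start_time [1B, align 1] → 2; @2: prio [2B, align 2] → 4; @4: refcount [4B, align 4] → 8; size 8, align 4
@0: layer [2B, align 2] → 2
@2: g [14B, align 2] → 16
@16: height [24B, align 1] → 40
@40: channels [1B, align 1] → 41
@41: d [1B, align 1] → 42
+2 pad (align 4)
@44: stride [8B, align 4] → 52
within Meta: prio at 2
44 + 2 = 46

46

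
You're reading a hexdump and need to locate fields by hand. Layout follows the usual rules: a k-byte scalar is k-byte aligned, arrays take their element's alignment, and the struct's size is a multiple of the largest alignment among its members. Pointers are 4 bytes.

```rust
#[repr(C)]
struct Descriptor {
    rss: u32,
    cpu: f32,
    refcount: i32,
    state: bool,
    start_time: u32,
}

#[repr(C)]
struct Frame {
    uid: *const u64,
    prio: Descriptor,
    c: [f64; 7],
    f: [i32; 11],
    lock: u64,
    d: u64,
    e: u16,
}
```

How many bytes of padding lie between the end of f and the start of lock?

4

Descriptor: @0: rss [4B, align 4] → 4; @4: cpu [4B, align 4] → 8; @8: refcount [4B, align 4] → 12; @12: state [1B, align 1] → 13; +3 pad (align 4); @16: start_time [4B, align 4] → 20; size 20, align 4
@0: uid [4B, align 4] → 4
@4: prio [20B, align 4] → 24
@24: c [56B, align 8] → 80
@80: f [44B, align 4] → 124
+4 pad (align 8)
@128: lock [8B, align 8] → 136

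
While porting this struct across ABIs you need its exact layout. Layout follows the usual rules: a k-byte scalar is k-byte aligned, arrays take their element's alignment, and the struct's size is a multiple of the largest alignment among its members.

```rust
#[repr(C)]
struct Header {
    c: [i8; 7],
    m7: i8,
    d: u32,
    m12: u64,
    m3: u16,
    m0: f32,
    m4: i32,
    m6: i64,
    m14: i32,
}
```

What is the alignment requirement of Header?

member alignments: c=1, m7=1, d=4, m12=8, m3=2, m0=4, m4=4, m6=8, m14=4
max = 8

8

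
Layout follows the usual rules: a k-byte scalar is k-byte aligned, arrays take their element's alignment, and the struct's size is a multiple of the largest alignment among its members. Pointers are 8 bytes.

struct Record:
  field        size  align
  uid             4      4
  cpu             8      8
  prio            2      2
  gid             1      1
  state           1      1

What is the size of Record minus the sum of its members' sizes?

0..4  uid  (4B, 4-aligned)
4..8  -- padding (4B)
8..16  cpu  (8B, 8-aligned)
16..18  prio  (2B, 2-aligned)
18..19  gid  (1B, 1-aligned)
19..20  state  (1B, 1-aligned)
20..24  -- tail padding (4B)
sizeof = 24, alignof = 8
data bytes 16, size 24 → padding 8

8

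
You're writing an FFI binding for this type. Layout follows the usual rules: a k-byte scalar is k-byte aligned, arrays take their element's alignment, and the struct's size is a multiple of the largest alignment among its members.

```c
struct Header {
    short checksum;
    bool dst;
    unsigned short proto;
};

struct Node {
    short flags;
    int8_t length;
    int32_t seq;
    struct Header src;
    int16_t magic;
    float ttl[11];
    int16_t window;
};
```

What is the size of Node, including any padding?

64

Header: 0..2  checksum  (2B, 2-aligned); 2..3  dst  (1B, 1-aligned); 3..4  -- padding (1B); 4..6  proto  (2B, 2-aligned); sizeof = 6, alignof = 2
0..2  flags  (2B, 2-aligned)
2..3  length  (1B, 1-aligned)
3..4  -- padding (1B)
4..8  seq  (4B, 4-aligned)
8..14  src  (6B, 2-aligned)
14..16  magic  (2B, 2-aligned)
16..60  ttl  (44B, 4-aligned)
60..62  window  (2B, 2-aligned)
62..64  -- tail padding (2B)
sizeof = 64, alignof = 4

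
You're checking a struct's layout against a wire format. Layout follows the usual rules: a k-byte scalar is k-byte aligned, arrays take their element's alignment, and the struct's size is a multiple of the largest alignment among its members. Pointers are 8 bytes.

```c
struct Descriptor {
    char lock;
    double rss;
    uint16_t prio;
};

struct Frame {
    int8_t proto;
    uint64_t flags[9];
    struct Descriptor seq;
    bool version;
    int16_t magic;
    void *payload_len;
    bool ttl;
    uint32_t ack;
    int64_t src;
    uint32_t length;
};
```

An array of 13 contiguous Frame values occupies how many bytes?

1872

Descriptor: lock at 0 (size 1, align 1) → ends 1; pad 7 to align 8 for rss; rss at 8 (size 8, align 8) → ends 16; prio at 16 (size 2, align 2) → ends 18; tail pad 6 to reach multiple of 8; total 24 bytes, alignment 8
proto at 0 (size 1, align 1) → ends 1
pad 7 to align 8 for flags
flags at 8 (size 72, align 8) → ends 80
seq at 80 (size 24, align 8) → ends 104
version at 104 (size 1, align 1) → ends 105
pad 1 to align 2 for magic
magic at 106 (size 2, align 2) → ends 108
pad 4 to align 8 for payload_len
payload_len at 112 (size 8, align 8) → ends 120
ttl at 120 (size 1, align 1) → ends 121
pad 3 to align 4 for ack
ack at 124 (size 4, align 4) → ends 128
src at 128 (size 8, align 8) → ends 136
length at 136 (size 4, align 4) → ends 140
tail pad 4 to reach multiple of 8
total 144 bytes, alignment 8
array of 13: 13 × 144 = 1872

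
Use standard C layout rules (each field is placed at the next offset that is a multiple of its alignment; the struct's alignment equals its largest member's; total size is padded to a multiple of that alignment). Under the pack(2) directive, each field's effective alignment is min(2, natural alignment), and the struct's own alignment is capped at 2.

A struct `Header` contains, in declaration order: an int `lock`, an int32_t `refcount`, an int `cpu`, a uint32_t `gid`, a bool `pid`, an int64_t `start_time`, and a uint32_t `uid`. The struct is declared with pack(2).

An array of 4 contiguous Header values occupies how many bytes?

120

0..4  lock  (4B, 2-aligned)
4..8  refcount  (4B, 2-aligned)
8..12  cpu  (4B, 2-aligned)
12..16  gid  (4B, 2-aligned)
16..17  pid  (1B, 1-aligned)
17..18  -- padding (1B)
18..26  start_time  (8B, 2-aligned)
26..30  uid  (4B, 2-aligned)
sizeof = 30, alignof = 2
array of 4: 4 × 30 = 120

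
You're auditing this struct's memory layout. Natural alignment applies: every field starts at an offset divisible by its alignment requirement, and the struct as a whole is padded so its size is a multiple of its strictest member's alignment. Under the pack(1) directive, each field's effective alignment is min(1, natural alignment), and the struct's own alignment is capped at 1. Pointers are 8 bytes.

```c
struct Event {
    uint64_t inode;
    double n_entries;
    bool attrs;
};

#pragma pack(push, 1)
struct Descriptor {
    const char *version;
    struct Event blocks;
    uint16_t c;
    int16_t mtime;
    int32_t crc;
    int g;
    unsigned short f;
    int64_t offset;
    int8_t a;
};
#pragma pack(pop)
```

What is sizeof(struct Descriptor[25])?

1375

Event: @0: inode [8B, align 8] → 8; @8: n_entries [8B, align 8] → 16; @16: attrs [1B, align 1] → 17; +7 tail pad (align 8); size 24, align 8
@0: version [8B, align 1] → 8
@8: blocks [24B, align 1] → 32
@32: c [2B, align 1] → 34
@34: mtime [2B, align 1] → 36
@36: crc [4B, align 1] → 40
@40: g [4B, align 1] → 44
@44: f [2B, align 1] → 46
@46: offset [8B, align 1] → 54
@54: a [1B, align 1] → 55
size 55, align 1
array of 25: 25 × 55 = 1375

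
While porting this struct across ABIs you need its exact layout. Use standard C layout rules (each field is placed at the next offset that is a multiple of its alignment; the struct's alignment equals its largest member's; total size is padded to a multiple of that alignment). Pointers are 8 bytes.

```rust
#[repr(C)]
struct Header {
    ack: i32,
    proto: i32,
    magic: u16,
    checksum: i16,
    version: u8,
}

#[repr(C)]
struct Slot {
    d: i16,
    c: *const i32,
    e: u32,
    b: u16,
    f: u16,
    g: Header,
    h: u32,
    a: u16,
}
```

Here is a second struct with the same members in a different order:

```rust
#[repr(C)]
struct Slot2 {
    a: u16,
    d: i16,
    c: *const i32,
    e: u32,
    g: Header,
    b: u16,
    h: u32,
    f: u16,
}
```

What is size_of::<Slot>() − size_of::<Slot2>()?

0

Header: ack at 0 (size 4, align 4) → ends 4; proto at 4 (size 4, align 4) → ends 8; magic at 8 (size 2, align 2) → ends 10; checksum at 10 (size 2, align 2) → ends 12; version at 12 (size 1, align 1) → ends 13; tail pad 3 to reach multiple of 4; total 16 bytes, alignment 4
d at 0 (size 2, align 2) → ends 2
pad 6 to align 8 for c
c at 8 (size 8, align 8) → ends 16
e at 16 (size 4, align 4) → ends 20
b at 20 (size 2, align 2) → ends 22
f at 22 (size 2, align 2) → ends 24
g at 24 (size 16, align 4) → ends 40
h at 40 (size 4, align 4) → ends 44
a at 44 (size 2, align 2) → ends 46
tail pad 2 to reach multiple of 8
total 48 bytes, alignment 8
— Slot2 —
a at 0 (size 2, align 2) → ends 2
d at 2 (size 2, align 2) → ends 4
pad 4 to align 8 for c
c at 8 (size 8, align 8) → ends 16
e at 16 (size 4, align 4) → ends 20
g at 20 (size 16, align 4) → ends 36
b at 36 (size 2, align 2) → ends 38
pad 2 to align 4 for h
h at 40 (size 4, align 4) → ends 44
f at 44 (size 2, align 2) → ends 46
tail pad 2 to reach multiple of 8
total 48 bytes, alignment 8
48 − 48 = 0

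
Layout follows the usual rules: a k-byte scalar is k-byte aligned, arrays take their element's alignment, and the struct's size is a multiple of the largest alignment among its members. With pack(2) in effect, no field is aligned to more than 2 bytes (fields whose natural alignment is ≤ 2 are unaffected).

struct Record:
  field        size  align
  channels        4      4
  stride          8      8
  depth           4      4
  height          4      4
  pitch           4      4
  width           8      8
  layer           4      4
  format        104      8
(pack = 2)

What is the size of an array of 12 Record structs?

@0: channels [4B, align 2] → 4
@4: stride [8B, align 2] → 12
@12: depth [4B, align 2] → 16
@16: height [4B, align 2] → 20
@20: pitch [4B, align 2] → 24
@24: width [8B, align 2] → 32
@32: layer [4B, align 2] → 36
@36: format [104B, align 2] → 140
size 140, align 2
array of 12: 12 × 140 = 1680

1680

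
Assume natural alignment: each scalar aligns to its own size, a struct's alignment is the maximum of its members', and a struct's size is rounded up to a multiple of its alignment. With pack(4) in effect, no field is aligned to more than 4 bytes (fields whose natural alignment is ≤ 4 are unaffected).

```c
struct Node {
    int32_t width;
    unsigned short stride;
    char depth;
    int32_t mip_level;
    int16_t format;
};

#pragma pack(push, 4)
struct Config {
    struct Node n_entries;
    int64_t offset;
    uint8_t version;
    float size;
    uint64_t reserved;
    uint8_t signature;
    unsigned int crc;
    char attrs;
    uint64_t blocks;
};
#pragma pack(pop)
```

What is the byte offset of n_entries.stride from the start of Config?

Node: @0: width [4B, align 4] → 4; @4: stride [2B, align 2] → 6; @6: depth [1B, align 1] → 7; +1 pad (align 4); @8: mip_level [4B, align 4] → 12; @12: format [2B, align 2] → 14; +2 tail pad (align 4); size 16, align 4
@0: n_entries [16B, align 4] → 16
within Node: stride at 4
0 + 4 = 4

4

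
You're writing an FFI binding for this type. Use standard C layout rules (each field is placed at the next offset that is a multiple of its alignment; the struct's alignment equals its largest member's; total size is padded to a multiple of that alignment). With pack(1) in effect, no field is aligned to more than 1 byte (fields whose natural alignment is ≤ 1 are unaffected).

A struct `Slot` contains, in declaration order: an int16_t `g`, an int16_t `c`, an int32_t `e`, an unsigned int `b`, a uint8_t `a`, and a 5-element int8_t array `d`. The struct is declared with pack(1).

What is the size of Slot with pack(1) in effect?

@0: g [2B, align 1] → 2
@2: c [2B, align 1] → 4
@4: e [4B, align 1] → 8
@8: b [4B, align 1] → 12
@12: a [1B, align 1] → 13
@13: d [5B, align 1] → 18
size 18, align 1

18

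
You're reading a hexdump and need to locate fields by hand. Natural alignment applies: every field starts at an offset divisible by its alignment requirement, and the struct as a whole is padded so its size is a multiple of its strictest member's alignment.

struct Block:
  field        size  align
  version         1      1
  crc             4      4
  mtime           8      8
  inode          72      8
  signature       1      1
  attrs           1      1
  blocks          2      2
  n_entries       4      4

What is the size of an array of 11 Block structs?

0..1  version  (1B, 1-aligned)
1..4  -- padding (3B)
4..8  crc  (4B, 4-aligned)
8..16  mtime  (8B, 8-aligned)
16..88  inode  (72B, 8-aligned)
88..89  signature  (1B, 1-aligned)
89..90  attrs  (1B, 1-aligned)
90..92  blocks  (2B, 2-aligned)
92..96  n_entries  (4B, 4-aligned)
sizeof = 96, alignof = 8
array of 11: 11 × 96 = 1056

1056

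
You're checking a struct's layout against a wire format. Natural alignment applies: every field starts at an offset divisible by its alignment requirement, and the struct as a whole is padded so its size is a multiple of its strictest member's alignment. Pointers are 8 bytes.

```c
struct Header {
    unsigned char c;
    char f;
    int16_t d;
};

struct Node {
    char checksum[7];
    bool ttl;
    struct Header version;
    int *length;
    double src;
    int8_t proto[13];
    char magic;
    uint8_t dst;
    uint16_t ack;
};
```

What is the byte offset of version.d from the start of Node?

Header: 0..1  c  (1B, 1-aligned); 1..2  f  (1B, 1-aligned); 2..4  d  (2B, 2-aligned); sizeof = 4, alignof = 2
0..7  checksum  (7B, 1-aligned)
7..8  ttl  (1B, 1-aligned)
8..12  version  (4B, 2-aligned)
within Header: d at 2
8 + 2 = 10

10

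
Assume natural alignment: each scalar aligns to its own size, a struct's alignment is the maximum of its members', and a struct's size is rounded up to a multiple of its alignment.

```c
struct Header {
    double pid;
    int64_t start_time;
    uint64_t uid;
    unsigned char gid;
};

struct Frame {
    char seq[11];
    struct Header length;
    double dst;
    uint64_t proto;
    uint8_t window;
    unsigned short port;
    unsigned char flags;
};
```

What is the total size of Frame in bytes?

Header: pid at 0 (size 8, align 8) → ends 8; start_time at 8 (size 8, align 8) → ends 16; uid at 16 (size 8, align 8) → ends 24; gid at 24 (size 1, align 1) → ends 25; tail pad 7 to reach multiple of 8; total 32 bytes, alignment 8
seq at 0 (size 11, align 1) → ends 11
pad 5 to align 8 for length
length at 16 (size 32, align 8) → ends 48
dst at 48 (size 8, align 8) → ends 56
proto at 56 (size 8, align 8) → ends 64
window at 64 (size 1, align 1) → ends 65
pad 1 to align 2 for port
port at 66 (size 2, align 2) → ends 68
flags at 68 (size 1, align 1) → ends 69
tail pad 3 to reach multiple of 8
total 72 bytes, alignment 8

72 bytes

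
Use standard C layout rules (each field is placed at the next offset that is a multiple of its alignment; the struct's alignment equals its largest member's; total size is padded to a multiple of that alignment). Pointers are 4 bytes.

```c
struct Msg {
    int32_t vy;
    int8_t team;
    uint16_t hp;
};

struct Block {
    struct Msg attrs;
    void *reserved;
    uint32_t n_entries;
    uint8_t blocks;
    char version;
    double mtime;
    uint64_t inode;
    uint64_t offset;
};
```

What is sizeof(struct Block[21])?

Msg: 0..4  vy  (4B, 4-aligned); 4..5  team  (1B, 1-aligned); 5..6  -- padding (1B); 6..8  hp  (2B, 2-aligned); sizeof = 8, alignof = 4
0..8  attrs  (8B, 4-aligned)
8..12  reserved  (4B, 4-aligned)
12..16  n_entries  (4B, 4-aligned)
16..17  blocks  (1B, 1-aligned)
17..18  version  (1B, 1-aligned)
18..24  -- padding (6B)
24..32  mtime  (8B, 8-aligned)
32..40  inode  (8B, 8-aligned)
40..48  offset  (8B, 8-aligned)
sizeof = 48, alignof = 8
array of 21: 21 × 48 = 1008

1008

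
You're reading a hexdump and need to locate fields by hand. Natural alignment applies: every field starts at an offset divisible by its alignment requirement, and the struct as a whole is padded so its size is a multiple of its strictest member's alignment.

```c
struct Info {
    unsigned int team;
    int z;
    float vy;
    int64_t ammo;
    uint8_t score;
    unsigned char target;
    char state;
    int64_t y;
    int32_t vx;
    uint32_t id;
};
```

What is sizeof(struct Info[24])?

team at 0 (size 4, align 4) → ends 4
z at 4 (size 4, align 4) → ends 8
vy at 8 (size 4, align 4) → ends 12
pad 4 to align 8 for ammo
ammo at 16 (size 8, align 8) → ends 24
score at 24 (size 1, align 1) → ends 25
target at 25 (size 1, align 1) → ends 26
state at 26 (size 1, align 1) → ends 27
pad 5 to align 8 for y
y at 32 (size 8, align 8) → ends 40
vx at 40 (size 4, align 4) → ends 44
id at 44 (size 4, align 4) → ends 48
total 48 bytes, alignment 8
array of 24: 24 × 48 = 1152

1152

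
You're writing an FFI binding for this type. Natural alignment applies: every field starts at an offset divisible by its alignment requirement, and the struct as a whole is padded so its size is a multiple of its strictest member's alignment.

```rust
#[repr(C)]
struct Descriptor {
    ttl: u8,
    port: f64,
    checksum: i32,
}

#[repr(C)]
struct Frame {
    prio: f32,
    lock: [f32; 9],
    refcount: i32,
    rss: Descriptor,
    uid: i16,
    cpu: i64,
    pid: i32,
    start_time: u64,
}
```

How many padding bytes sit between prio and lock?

Descriptor: ttl at 0 (size 1, align 1) → ends 1; pad 7 to align 8 for port; port at 8 (size 8, align 8) → ends 16; checksum at 16 (size 4, align 4) → ends 20; tail pad 4 to reach multiple of 8; total 24 bytes, alignment 8
prio at 0 (size 4, align 4) → ends 4
lock at 4 (size 36, align 4) → ends 40

0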